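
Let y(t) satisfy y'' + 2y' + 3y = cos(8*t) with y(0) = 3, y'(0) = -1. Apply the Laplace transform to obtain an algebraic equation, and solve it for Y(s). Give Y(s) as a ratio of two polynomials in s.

Y(s) = (3*s^3 + 5*s^2 + 193*s + 320)/(s^4 + 2*s^3 + 67*s^2 + 128*s + 192)

Transform both sides with L{·}.
Using L{y''} = s^2 Y - s·y(0) - y'(0) and L{y'} = sY - y(0), with y(0) = 3, y'(0) = -1, the left side becomes (s^2 + 2*s + 3)Y - (3*s + 5).
The right side is L{cos(8*t)} = s/(s^2 + 64).
So (s^2 + 2*s + 3)Y = s/(s^2 + 64) + (3*s + 5).
Divide through and combine into a single rational function.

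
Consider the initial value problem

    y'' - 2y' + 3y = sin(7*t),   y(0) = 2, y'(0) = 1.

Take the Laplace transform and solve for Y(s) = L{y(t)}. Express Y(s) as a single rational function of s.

Y(s) = (2*s^3 - 3*s^2 + 98*s - 140)/(s^4 - 2*s^3 + 52*s^2 - 98*s + 147)

Apply the Laplace transform to the equation.
With L{y''} = s^2 Y - s·y(0) - y'(0) and L{y'} = sY - y(0), with y(0) = 2, y'(0) = 1: the LHS transforms to (s^2 - 2*s + 3)Y - (2*s - 3).
The right side is L{sin(7*t)} = 7/(s^2 + 49).
So (s^2 - 2*s + 3)Y = 7/(s^2 + 49) + (2*s - 3).
Isolate Y and clear denominators.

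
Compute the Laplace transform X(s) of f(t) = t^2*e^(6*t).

X(s) = 2/(s - 6)^3

L{e^(6t)} = 1/(s - 6).
Then apply L{t^2·g(t)} = (-1)^2 d^2/ds^2[G(s)] with G(s) = 1/(s - 6):
differentiating 2 times and applying the sign gives 2/(s - 6)^3.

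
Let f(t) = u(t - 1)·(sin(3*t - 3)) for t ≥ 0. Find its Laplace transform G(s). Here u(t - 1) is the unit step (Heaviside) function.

By the second shifting theorem, L{u(t - c)·g(t - c)} = e^(-cs)·H(s) with c = 1 and H(s) = L{g(t)}.
L{sin(3t)} = 3/(s^2 + 9).

G(s) = 3*exp(-s)/(s^2 + 9)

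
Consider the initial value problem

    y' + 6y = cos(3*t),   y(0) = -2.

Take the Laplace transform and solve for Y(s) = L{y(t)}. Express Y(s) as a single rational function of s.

Apply the Laplace transform to the equation.
With L{y'} = sY - y(0) = sY - (-2): the LHS transforms to (s + 6)Y - (-2).
The right side is L{cos(3*t)} = s/(s^2 + 9).
So (s + 6)Y = s/(s^2 + 9) + (-2).
Solve for Y(s) and write it as one ratio of polynomials.

Y(s) = (-2*s^2 + s - 18)/(s^3 + 6*s^2 + 9*s + 54)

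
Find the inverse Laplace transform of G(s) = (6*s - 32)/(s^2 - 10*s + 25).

Factor the denominator: s^2 - 10*s + 25 = (s - 5)^2.
Partial fraction decomposition gives [6/(s - 5)] + [-2/(s - 5)^2].
Invert each term: 6/(s - 5) ↔ 6e^(5t); -2/(s - 5)^2 ↔ -2t·e^(5t).

-2*t*exp(5*t) + 6*exp(5*t)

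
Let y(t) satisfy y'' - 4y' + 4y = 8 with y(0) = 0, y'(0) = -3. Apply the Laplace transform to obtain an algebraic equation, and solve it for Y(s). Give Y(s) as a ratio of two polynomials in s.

Y(s) = (-3*s + 8)/(s^3 - 4*s^2 + 4*s)

Apply the Laplace transform to the equation.
Using L{y''} = s^2 Y - s·y(0) - y'(0) and L{y'} = sY - y(0), with y(0) = 0, y'(0) = -3, the left side becomes (s^2 - 4*s + 4)Y - (-3).
The right side is L{8} = 8/s.
So (s^2 - 4*s + 4)Y = 8/s + (-3).
Solve for Y(s) and write it as one ratio of polynomials.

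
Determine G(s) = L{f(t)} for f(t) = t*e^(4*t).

L{e^(4t)} = 1/(s - 4).
Then apply L{t·g(t)} = -d/ds[H(s)] with H(s) = 1/(s - 4):
differentiating 1 time and applying the sign gives (s - 4)^(-2).

G(s) = (s - 4)^(-2)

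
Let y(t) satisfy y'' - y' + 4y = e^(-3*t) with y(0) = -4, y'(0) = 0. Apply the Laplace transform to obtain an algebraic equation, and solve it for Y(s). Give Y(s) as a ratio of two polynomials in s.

Take the Laplace transform of both sides.
With L{y''} = s^2 Y - s·y(0) - y'(0) and L{y'} = sY - y(0), with y(0) = -4, y'(0) = 0: the LHS transforms to (s^2 - s + 4)Y - (-4*s + 4).
The right side is L{e^(-3*t)} = 1/(s + 3).
So (s^2 - s + 4)Y = 1/(s + 3) + (-4*s + 4).
Solve for Y(s) and write it as one ratio of polynomials.

Y(s) = (-4*s^2 - 8*s + 13)/(s^3 + 2*s^2 + s + 12)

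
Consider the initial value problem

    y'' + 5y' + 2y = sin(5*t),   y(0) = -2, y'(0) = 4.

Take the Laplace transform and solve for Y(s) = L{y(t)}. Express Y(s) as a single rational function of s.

Y(s) = (-2*s^3 - 6*s^2 - 50*s - 145)/(s^4 + 5*s^3 + 27*s^2 + 125*s + 50)

Take the Laplace transform of both sides.
The derivative rules (L{y''} = s^2 Y - s·y(0) - y'(0) and L{y'} = sY - y(0), with y(0) = -2, y'(0) = 4) turn the left side into (s^2 + 5*s + 2)Y - (-2*s - 6).
The right side is L{sin(5*t)} = 5/(s^2 + 25).
So (s^2 + 5*s + 2)Y = 5/(s^2 + 25) + (-2*s - 6).
Divide through and combine into a single rational function.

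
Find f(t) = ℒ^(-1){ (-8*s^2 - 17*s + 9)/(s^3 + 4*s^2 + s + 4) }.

f(t) = 3*sin(t) - 5*cos(t) - 3*exp(-4*t)

Factor the denominator: s^3 + 4*s^2 + s + 4 = (s + 4)*(s^2 + 1).
Partial fraction decomposition gives [-3/(s + 4)] + [-5*s/(s^2 + 1)] + [3/(s^2 + 1)].
Invert each term: -3/(s + 4) ↔ -3e^(-4t); -5·s/(s^2 + 1) ↔ -5cos(t); 3·1/(s^2 + 1) ↔ 3sin(t).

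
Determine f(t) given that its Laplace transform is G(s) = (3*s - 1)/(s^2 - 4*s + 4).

Factor the denominator: s^2 - 4*s + 4 = (s - 2)^2.
Partial fraction decomposition gives [3/(s - 2)] + [5/(s - 2)^2].
Invert each term: 3/(s - 2) ↔ 3e^(2t); 5/(s - 2)^2 ↔ 5t·e^(2t).

f(t) = 5*t*exp(2*t) + 3*exp(2*t)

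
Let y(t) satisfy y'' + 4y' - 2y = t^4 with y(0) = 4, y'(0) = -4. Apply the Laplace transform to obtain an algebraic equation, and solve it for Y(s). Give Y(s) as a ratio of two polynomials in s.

Y(s) = (4*s^6 + 12*s^5 + 24)/(s^7 + 4*s^6 - 2*s^5)

Take the Laplace transform of both sides.
The derivative rules (L{y''} = s^2 Y - s·y(0) - y'(0) and L{y'} = sY - y(0), with y(0) = 4, y'(0) = -4) turn the left side into (s^2 + 4*s - 2)Y - (4*s + 12).
The right side is L{t^4} = 24/s^5.
So (s^2 + 4*s - 2)Y = 24/s^5 + (4*s + 12).
Solve for Y(s) and write it as one ratio of polynomials.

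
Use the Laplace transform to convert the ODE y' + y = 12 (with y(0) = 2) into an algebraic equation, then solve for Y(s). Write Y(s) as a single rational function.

Y(s) = (2*s + 12)/(s^2 + s)

Transform both sides with L{·}.
Using L{y'} = sY - y(0) = sY - 2, the left side becomes (s + 1)Y - (2).
The right side is L{12} = 12/s.
So (s + 1)Y = 12/s + (2).
Divide through and combine into a single rational function.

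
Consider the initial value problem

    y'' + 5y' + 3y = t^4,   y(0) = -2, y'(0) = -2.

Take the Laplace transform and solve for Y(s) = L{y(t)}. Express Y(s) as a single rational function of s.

Y(s) = (-2*s^6 - 12*s^5 + 24)/(s^7 + 5*s^6 + 3*s^5)

Transform both sides with L{·}.
Using L{y''} = s^2 Y - s·y(0) - y'(0) and L{y'} = sY - y(0), with y(0) = -2, y'(0) = -2, the left side becomes (s^2 + 5*s + 3)Y - (-2*s - 12).
The right side is L{t^4} = 24/s^5.
So (s^2 + 5*s + 3)Y = 24/s^5 + (-2*s - 12).
Solve for Y(s) and write it as one ratio of polynomials.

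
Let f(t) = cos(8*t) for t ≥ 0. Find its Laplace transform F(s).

F(s) = s/(s^2 + 64)

L{cos(8t)} = s/(s^2 + 64).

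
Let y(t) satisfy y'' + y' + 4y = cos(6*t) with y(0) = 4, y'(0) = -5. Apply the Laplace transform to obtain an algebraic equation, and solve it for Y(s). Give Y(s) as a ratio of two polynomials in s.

Y(s) = (4*s^3 - s^2 + 145*s - 36)/(s^4 + s^3 + 40*s^2 + 36*s + 144)

Laplace-transform each side.
With L{y''} = s^2 Y - s·y(0) - y'(0) and L{y'} = sY - y(0), with y(0) = 4, y'(0) = -5: the LHS transforms to (s^2 + s + 4)Y - (4*s - 1).
The right side is L{cos(6*t)} = s/(s^2 + 36).
So (s^2 + s + 4)Y = s/(s^2 + 36) + (4*s - 1).
Divide through and combine into a single rational function.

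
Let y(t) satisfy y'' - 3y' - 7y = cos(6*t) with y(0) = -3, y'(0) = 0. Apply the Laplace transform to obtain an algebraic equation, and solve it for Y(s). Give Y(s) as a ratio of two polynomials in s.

Transform both sides with L{·}.
The derivative rules (L{y''} = s^2 Y - s·y(0) - y'(0) and L{y'} = sY - y(0), with y(0) = -3, y'(0) = 0) turn the left side into (s^2 - 3*s - 7)Y - (-3*s + 9).
The right side is L{cos(6*t)} = s/(s^2 + 36).
So (s^2 - 3*s - 7)Y = s/(s^2 + 36) + (-3*s + 9).
Isolate Y and clear denominators.

Y(s) = (-3*s^3 + 9*s^2 - 107*s + 324)/(s^4 - 3*s^3 + 29*s^2 - 108*s - 252)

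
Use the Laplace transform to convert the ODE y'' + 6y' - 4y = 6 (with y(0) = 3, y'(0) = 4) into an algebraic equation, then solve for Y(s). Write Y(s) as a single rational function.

Laplace-transform each side.
Using L{y''} = s^2 Y - s·y(0) - y'(0) and L{y'} = sY - y(0), with y(0) = 3, y'(0) = 4, the left side becomes (s^2 + 6*s - 4)Y - (3*s + 22).
The right side is L{6} = 6/s.
So (s^2 + 6*s - 4)Y = 6/s + (3*s + 22).
Isolate Y and clear denominators.

Y(s) = (3*s^2 + 22*s + 6)/(s^3 + 6*s^2 - 4*s)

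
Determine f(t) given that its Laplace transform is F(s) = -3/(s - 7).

f(t) = -3*exp(7*t)

Since L{e^(7t)} = 1/(s - 7), the inverse is e^(7*t), scaled by -3.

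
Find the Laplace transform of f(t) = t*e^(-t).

(s + 1)^(-2)

L{e^(-t)} = 1/(s + 1).
Then apply L{t·g(t)} = -d/ds[G(s)] with G(s) = 1/(s + 1):
differentiating 1 time and applying the sign gives (s + 1)^(-2).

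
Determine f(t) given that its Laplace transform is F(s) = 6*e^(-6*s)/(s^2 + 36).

The factor e^(-6s) signals a time shift by c = 6 (second shifting theorem).
L{sin(6t)} = 6/(s^2 + 36), so L^-1{6/(s^2 + 36)} = sin(6*t).
Hence the inverse is u(t - 6) times that function evaluated at t - 6.

f(t) = Heaviside(t - 6)*(sin(6*t - 36))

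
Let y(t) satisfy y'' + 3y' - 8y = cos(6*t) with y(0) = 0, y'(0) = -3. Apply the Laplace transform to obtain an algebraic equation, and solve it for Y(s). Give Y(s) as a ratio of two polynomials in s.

Y(s) = (-3*s^2 + s - 108)/(s^4 + 3*s^3 + 28*s^2 + 108*s - 288)

Take the Laplace transform of both sides.
Using L{y''} = s^2 Y - s·y(0) - y'(0) and L{y'} = sY - y(0), with y(0) = 0, y'(0) = -3, the left side becomes (s^2 + 3*s - 8)Y - (-3).
The right side is L{cos(6*t)} = s/(s^2 + 36).
So (s^2 + 3*s - 8)Y = s/(s^2 + 36) + (-3).
Solve for Y(s) and write it as one ratio of polynomials.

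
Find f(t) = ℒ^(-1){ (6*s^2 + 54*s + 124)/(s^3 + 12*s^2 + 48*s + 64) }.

Factor the denominator: s^3 + 12*s^2 + 48*s + 64 = (s + 4)^3.
Partial fraction decomposition gives [6/(s + 4)] + [6/(s + 4)^2] + [4/(s + 4)^3].
Invert each term: 6/(s + 4) ↔ 6e^(-4t); 6/(s + 4)^2 ↔ 6t·e^(-4t); 4/(s + 4)^3 ↔ (2)t^2·e^(-4t).

f(t) = 2*t^2*exp(-4*t) + 6*t*exp(-4*t) + 6*exp(-4*t)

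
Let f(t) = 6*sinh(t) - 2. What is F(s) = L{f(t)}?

By linearity of the Laplace transform, transform each term separately.
(6)·[L{sinh(t)} = 1/(s^2 - 1)]; L{-2} = -2/s.

F(s) = 6/(s^2 - 1) - 2/s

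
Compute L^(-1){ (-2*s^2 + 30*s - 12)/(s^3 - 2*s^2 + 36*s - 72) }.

exp(2*t) + 4*sin(6*t) - 3*cos(6*t)

Factor the denominator: s^3 - 2*s^2 + 36*s - 72 = (s - 2)*(s^2 + 36).
Partial fraction decomposition gives [1/(s - 2)] + [-3*s/(s^2 + 36)] + [24/(s^2 + 36)].
Invert each term: 1/(s - 2) ↔ e^(2t); -3·s/(s^2 + 36) ↔ -3cos(6t); 4·6/(s^2 + 36) ↔ 4sin(6t).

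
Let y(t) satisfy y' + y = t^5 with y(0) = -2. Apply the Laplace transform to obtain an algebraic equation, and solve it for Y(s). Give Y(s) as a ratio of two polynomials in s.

Y(s) = (-2*s^6 + 120)/(s^7 + s^6)

Apply the Laplace transform to the equation.
With L{y'} = sY - y(0) = sY - (-2): the LHS transforms to (s + 1)Y - (-2).
The right side is L{t^5} = 120/s^6.
So (s + 1)Y = 120/s^6 + (-2).
Isolate Y and clear denominators.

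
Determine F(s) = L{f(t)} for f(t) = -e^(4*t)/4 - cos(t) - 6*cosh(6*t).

F(s) = -s/(s^2 + 1) - 6*s/(s^2 - 36) - 1/(4*(s - 4))

Apply the Laplace transform termwise.
(-1/4)·[L{e^(4t)} = 1/(s - 4)]; (-6)·[L{cosh(6t)} = s/(s^2 - 36)]; (-1)·[L{cos(t)} = s/(s^2 + 1)].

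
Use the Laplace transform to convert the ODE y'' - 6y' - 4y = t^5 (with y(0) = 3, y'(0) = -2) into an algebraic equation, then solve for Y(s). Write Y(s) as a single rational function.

Y(s) = (3*s^7 - 20*s^6 + 120)/(s^8 - 6*s^7 - 4*s^6)

Transform both sides with L{·}.
Using L{y''} = s^2 Y - s·y(0) - y'(0) and L{y'} = sY - y(0), with y(0) = 3, y'(0) = -2, the left side becomes (s^2 - 6*s - 4)Y - (3*s - 20).
The right side is L{t^5} = 120/s^6.
So (s^2 - 6*s - 4)Y = 120/s^6 + (3*s - 20).
Solve for Y(s) and write it as one ratio of polynomials.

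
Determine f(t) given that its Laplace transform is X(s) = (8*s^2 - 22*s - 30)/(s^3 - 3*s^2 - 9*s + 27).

f(t) = -4*t*exp(3*t) + 5*exp(3*t) + 3*exp(-3*t)

Factor the denominator: s^3 - 3*s^2 - 9*s + 27 = (s - 3)^2*(s + 3).
Partial fraction decomposition gives [5/(s - 3)] + [-4/(s - 3)^2] + [3/(s + 3)].
Invert each term: 5/(s - 3) ↔ 5e^(3t); -4/(s - 3)^2 ↔ -4t·e^(3t); 3/(s + 3) ↔ 3e^(-3t).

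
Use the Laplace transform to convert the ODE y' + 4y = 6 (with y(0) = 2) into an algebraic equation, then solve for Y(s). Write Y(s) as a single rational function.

Y(s) = (2*s + 6)/(s^2 + 4*s)

Transform both sides with L{·}.
Using L{y'} = sY - y(0) = sY - 2, the left side becomes (s + 4)Y - (2).
The right side is L{6} = 6/s.
So (s + 4)Y = 6/s + (2).
Divide through and combine into a single rational function.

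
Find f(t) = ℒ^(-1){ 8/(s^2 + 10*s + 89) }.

f(t) = exp(-5*t)*sin(8*t)

Rewrite the denominator: s^2 + 10*s + 89 = (s + 5)^2 + 64.
The form in (s + 5) signals a first-shifting-theorem factor e^(-5t).
Since L{sin(8t)} = 8/(s^2 + 64), the inverse is exp(-5*t)*sin(8*t).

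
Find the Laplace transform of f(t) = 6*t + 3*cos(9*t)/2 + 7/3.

3*s/(2*(s^2 + 81)) + 7/(3*s) + 6/s^2

By linearity of the Laplace transform, transform each term separately.
(6)·[L{t} = 1!/s^2 = 1/s^2]; (3/2)·[L{cos(9t)} = s/(s^2 + 81)]; L{7/3} = (7/3)/s.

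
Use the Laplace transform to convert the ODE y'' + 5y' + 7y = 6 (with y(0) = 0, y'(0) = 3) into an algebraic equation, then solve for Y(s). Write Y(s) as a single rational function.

Y(s) = (3*s + 6)/(s^3 + 5*s^2 + 7*s)

Transform both sides with L{·}.
Using L{y''} = s^2 Y - s·y(0) - y'(0) and L{y'} = sY - y(0), with y(0) = 0, y'(0) = 3, the left side becomes (s^2 + 5*s + 7)Y - (3).
The right side is L{6} = 6/s.
So (s^2 + 5*s + 7)Y = 6/s + (3).
Solve for Y(s) and write it as one ratio of polynomials.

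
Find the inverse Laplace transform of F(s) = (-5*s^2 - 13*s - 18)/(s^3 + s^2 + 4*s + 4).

Factor the denominator: s^3 + s^2 + 4*s + 4 = (s + 1)*(s^2 + 4).
Partial fraction decomposition gives [-2/(s + 1)] + [-3*s/(s^2 + 4)] + [-10/(s^2 + 4)].
Invert each term: -2/(s + 1) ↔ -2e^(-t); -3·s/(s^2 + 4) ↔ -3cos(2t); -5·2/(s^2 + 4) ↔ -5sin(2t).

-5*sin(2*t) - 3*cos(2*t) - 2*exp(-t)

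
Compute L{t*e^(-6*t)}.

L{e^(-6t)} = 1/(s + 6).
Then apply L{t·g(t)} = -d/ds[G(s)] with G(s) = 1/(s + 6):
differentiating 1 time and applying the sign gives (s + 6)^(-2).

(s + 6)^(-2)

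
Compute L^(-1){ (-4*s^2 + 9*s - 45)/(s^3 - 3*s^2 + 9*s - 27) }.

-3*exp(3*t) + 2*sin(3*t) - cos(3*t)

Factor the denominator: s^3 - 3*s^2 + 9*s - 27 = (s - 3)*(s^2 + 9).
Partial fraction decomposition gives [-3/(s - 3)] + [-s/(s^2 + 9)] + [6/(s^2 + 9)].
Invert each term: -3/(s - 3) ↔ -3e^(3t); -1·s/(s^2 + 9) ↔ -cos(3t); 2·3/(s^2 + 9) ↔ 2sin(3t).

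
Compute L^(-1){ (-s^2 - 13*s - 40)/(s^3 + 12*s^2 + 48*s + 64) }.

-2*t^2*exp(-4*t) - 5*t*exp(-4*t) - exp(-4*t)

Factor the denominator: s^3 + 12*s^2 + 48*s + 64 = (s + 4)^3.
Partial fraction decomposition gives [-1/(s + 4)] + [-5/(s + 4)^2] + [-4/(s + 4)^3].
Invert each term: -1/(s + 4) ↔ -e^(-4t); -5/(s + 4)^2 ↔ -5t·e^(-4t); -4/(s + 4)^3 ↔ (-2)t^2·e^(-4t).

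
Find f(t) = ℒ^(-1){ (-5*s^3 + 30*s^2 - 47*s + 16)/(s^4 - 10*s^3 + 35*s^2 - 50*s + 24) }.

f(t) = -2*exp(4*t) - 5*exp(3*t) + exp(2*t) + exp(t)

Factor the denominator: s^4 - 10*s^3 + 35*s^2 - 50*s + 24 = (s - 4)*(s - 3)*(s - 2)*(s - 1).
Partial fraction decomposition gives [1/(s - 1)] + [-2/(s - 4)] + [1/(s - 2)] + [-5/(s - 3)].
Invert each term: 1/(s - 1) ↔ e^(t); -2/(s - 4) ↔ -2e^(4t); 1/(s - 2) ↔ e^(2t); -5/(s - 3) ↔ -5e^(3t).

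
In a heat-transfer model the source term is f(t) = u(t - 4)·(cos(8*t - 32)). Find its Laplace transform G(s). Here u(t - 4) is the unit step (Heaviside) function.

G(s) = s*exp(-4*s)/(s^2 + 64)

By the second shifting theorem, L{u(t - c)·g(t - c)} = e^(-cs)·H(s) with c = 4 and H(s) = L{g(t)}.
L{cos(8t)} = s/(s^2 + 64).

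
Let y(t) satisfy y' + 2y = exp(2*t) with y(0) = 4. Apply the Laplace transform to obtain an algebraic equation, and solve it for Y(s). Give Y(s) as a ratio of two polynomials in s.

Y(s) = (4*s - 7)/(s^2 - 4)

Transform both sides with L{·}.
With L{y'} = sY - y(0) = sY - 4: the LHS transforms to (s + 2)Y - (4).
The right side is L{exp(2*t)} = 1/(s - 2).
So (s + 2)Y = 1/(s - 2) + (4).
Solve for Y(s) and write it as one ratio of polynomials.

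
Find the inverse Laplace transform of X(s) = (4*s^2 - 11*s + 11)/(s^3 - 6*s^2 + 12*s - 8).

5*t^2*exp(2*t)/2 + 5*t*exp(2*t) + 4*exp(2*t)

Factor the denominator: s^3 - 6*s^2 + 12*s - 8 = (s - 2)^3.
Partial fraction decomposition gives [4/(s - 2)] + [5/(s - 2)^2] + [5/(s - 2)^3].
Invert each term: 4/(s - 2) ↔ 4e^(2t); 5/(s - 2)^2 ↔ 5t·e^(2t); 5/(s - 2)^3 ↔ (5/2)t^2·e^(2t).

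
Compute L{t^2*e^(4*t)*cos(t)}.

L{cos(t)} = s/(s^2 + 1).
Multiplying by e^(4t) shifts s → s - 4, so L{e^(4*t)*cos(t)} = (s - 4)/((s - 4)^2 + 1).
Then apply L{t^2·g(t)} = (-1)^2 d^2/ds^2[G(s)] with G(s) = (s - 4)/((s - 4)^2 + 1):
differentiating 2 times and applying the sign gives 2*(s - 4)*(s^2 - 8*s + 13)/(s^2 - 8*s + 17)^3.

2*(s - 4)*(s^2 - 8*s + 13)/(s^2 - 8*s + 17)^3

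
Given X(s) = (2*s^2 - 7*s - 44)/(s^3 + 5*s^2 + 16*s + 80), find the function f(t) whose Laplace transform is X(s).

Factor the denominator: s^3 + 5*s^2 + 16*s + 80 = (s + 5)*(s^2 + 16).
Partial fraction decomposition gives [1/(s + 5)] + [s/(s^2 + 16)] + [-12/(s^2 + 16)].
Invert each term: 1/(s + 5) ↔ e^(-5t); 1·s/(s^2 + 16) ↔ cos(4t); -3·4/(s^2 + 16) ↔ -3sin(4t).

f(t) = -3*sin(4*t) + cos(4*t) + exp(-5*t)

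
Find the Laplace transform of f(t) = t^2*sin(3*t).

18*(s^2 - 3)/(s^2 + 9)^3

L{sin(3t)} = 3/(s^2 + 9).
Then apply L{t^2·g(t)} = (-1)^2 d^2/ds^2[G(s)] with G(s) = 3/(s^2 + 9):
differentiating 2 times and applying the sign gives 18*(s^2 - 3)/(s^2 + 9)^3.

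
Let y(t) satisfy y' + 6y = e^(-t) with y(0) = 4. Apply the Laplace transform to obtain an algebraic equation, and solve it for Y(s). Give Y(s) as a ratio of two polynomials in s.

Y(s) = (4*s + 5)/(s^2 + 7*s + 6)

Transform both sides with L{·}.
Using L{y'} = sY - y(0) = sY - 4, the left side becomes (s + 6)Y - (4).
The right side is L{e^(-t)} = 1/(s + 1).
So (s + 6)Y = 1/(s + 1) + (4).
Solve for Y(s) and write it as one ratio of polynomials.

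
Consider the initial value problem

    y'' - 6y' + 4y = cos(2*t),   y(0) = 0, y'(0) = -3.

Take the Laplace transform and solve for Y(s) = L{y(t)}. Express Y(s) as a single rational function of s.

Take the Laplace transform of both sides.
With L{y''} = s^2 Y - s·y(0) - y'(0) and L{y'} = sY - y(0), with y(0) = 0, y'(0) = -3: the LHS transforms to (s^2 - 6*s + 4)Y - (-3).
The right side is L{cos(2*t)} = s/(s^2 + 4).
So (s^2 - 6*s + 4)Y = s/(s^2 + 4) + (-3).
Solve for Y(s) and write it as one ratio of polynomials.

Y(s) = (-3*s^2 + s - 12)/(s^4 - 6*s^3 + 8*s^2 - 24*s + 16)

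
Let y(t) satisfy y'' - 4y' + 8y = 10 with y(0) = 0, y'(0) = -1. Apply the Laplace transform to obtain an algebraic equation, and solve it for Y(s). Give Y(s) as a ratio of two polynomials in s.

Y(s) = (-s + 10)/(s^3 - 4*s^2 + 8*s)

Transform both sides with L{·}.
With L{y''} = s^2 Y - s·y(0) - y'(0) and L{y'} = sY - y(0), with y(0) = 0, y'(0) = -1: the LHS transforms to (s^2 - 4*s + 8)Y - (-1).
The right side is L{10} = 10/s.
So (s^2 - 4*s + 8)Y = 10/s + (-1).
Solve for Y(s) and write it as one ratio of polynomials.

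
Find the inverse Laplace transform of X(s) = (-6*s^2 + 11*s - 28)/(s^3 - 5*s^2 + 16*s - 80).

-3*exp(5*t) - sin(4*t) - 3*cos(4*t)

Factor the denominator: s^3 - 5*s^2 + 16*s - 80 = (s - 5)*(s^2 + 16).
Partial fraction decomposition gives [-3/(s - 5)] + [-3*s/(s^2 + 16)] + [-4/(s^2 + 16)].
Invert each term: -3/(s - 5) ↔ -3e^(5t); -3·s/(s^2 + 16) ↔ -3cos(4t); -1·4/(s^2 + 16) ↔ -sin(4t).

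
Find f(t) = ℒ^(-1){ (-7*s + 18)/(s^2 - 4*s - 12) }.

f(t) = -3*exp(6*t) - 4*exp(-2*t)

Factor the denominator: s^2 - 4*s - 12 = (s - 6)*(s + 2).
Partial fraction decomposition gives [-3/(s - 6)] + [-4/(s + 2)].
Invert each term: -3/(s - 6) ↔ -3e^(6t); -4/(s + 2) ↔ -4e^(-2t).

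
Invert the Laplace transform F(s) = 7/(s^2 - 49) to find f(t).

Since L{sinh(7t)} = 7/(s^2 - 49), the inverse is sinh(7*t).

f(t) = sinh(7*t)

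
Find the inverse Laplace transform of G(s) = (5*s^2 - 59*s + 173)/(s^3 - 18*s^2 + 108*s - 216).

Factor the denominator: s^3 - 18*s^2 + 108*s - 216 = (s - 6)^3.
Partial fraction decomposition gives [5/(s - 6)] + [(s - 6)^(-2)] + [-1/(s - 6)^3].
Invert each term: 5/(s - 6) ↔ 5e^(6t); 1/(s - 6)^2 ↔ t·e^(6t); -1/(s - 6)^3 ↔ (-1/2)t^2·e^(6t).

-t^2*exp(6*t)/2 + t*exp(6*t) + 5*exp(6*t)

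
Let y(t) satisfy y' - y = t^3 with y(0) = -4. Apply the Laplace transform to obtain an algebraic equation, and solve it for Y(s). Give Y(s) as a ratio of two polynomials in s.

Y(s) = (-4*s^4 + 6)/(s^5 - s^4)

Laplace-transform each side.
Using L{y'} = sY - y(0) = sY - (-4), the left side becomes (s - 1)Y - (-4).
The right side is L{t^3} = 6/s^4.
So (s - 1)Y = 6/s^4 + (-4).
Solve for Y(s) and write it as one ratio of polynomials.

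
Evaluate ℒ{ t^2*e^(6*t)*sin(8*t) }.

16*(3*s^2 - 36*s + 44)/(s^2 - 12*s + 100)^3

L{sin(8t)} = 8/(s^2 + 64).
Multiplying by e^(6t) shifts s → s - 6, so L{e^(6*t)*sin(8*t)} = 8/((s - 6)^2 + 64).
Then apply L{t^2·g(t)} = (-1)^2 d^2/ds^2[H(s)] with H(s) = 8/((s - 6)^2 + 64):
differentiating 2 times and applying the sign gives 16*(3*s^2 - 36*s + 44)/(s^2 - 12*s + 100)^3.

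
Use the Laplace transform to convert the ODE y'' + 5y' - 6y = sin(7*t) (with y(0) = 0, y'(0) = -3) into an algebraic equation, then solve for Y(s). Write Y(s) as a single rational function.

Y(s) = (-3*s^2 - 140)/(s^4 + 5*s^3 + 43*s^2 + 245*s - 294)

Transform both sides with L{·}.
With L{y''} = s^2 Y - s·y(0) - y'(0) and L{y'} = sY - y(0), with y(0) = 0, y'(0) = -3: the LHS transforms to (s^2 + 5*s - 6)Y - (-3).
The right side is L{sin(7*t)} = 7/(s^2 + 49).
So (s^2 + 5*s - 6)Y = 7/(s^2 + 49) + (-3).
Solve for Y(s) and write it as one ratio of polynomials.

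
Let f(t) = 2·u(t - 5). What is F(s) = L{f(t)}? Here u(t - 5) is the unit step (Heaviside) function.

By the second shifting theorem, L{u(t - c)·g(t - c)} = e^(-cs)·G(s) with c = 5 and G(s) = L{g(t)}.
L{2} = 2/s.

F(s) = 2*exp(-5*s)/s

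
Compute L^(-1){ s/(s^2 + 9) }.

cos(3*t)

Since L{cos(3t)} = s/(s^2 + 9), the inverse is cos(3*t).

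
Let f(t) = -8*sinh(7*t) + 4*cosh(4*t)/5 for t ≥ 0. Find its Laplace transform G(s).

G(s) = 4*s/(5*(s^2 - 16)) - 56/(s^2 - 49)

Apply the Laplace transform termwise.
(-8)·[L{sinh(7t)} = 7/(s^2 - 49)]; (4/5)·[L{cosh(4t)} = s/(s^2 - 16)].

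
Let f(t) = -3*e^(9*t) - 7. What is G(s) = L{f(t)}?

By linearity of the Laplace transform, transform each term separately.
L{-7} = -7/s; (-3)·[L{e^(9t)} = 1/(s - 9)].

G(s) = -3/(s - 9) - 7/s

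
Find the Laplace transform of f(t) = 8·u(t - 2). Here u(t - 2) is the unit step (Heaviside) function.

By the second shifting theorem, L{u(t - c)·g(t - c)} = e^(-cs)·H(s) with c = 2 and H(s) = L{g(t)}.
L{8} = 8/s.

8*exp(-2*s)/s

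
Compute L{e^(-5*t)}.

1/(s + 5)

L{1} = 1/s.
By the first shifting theorem, multiplying by e^(-5t) replaces s with s + 5.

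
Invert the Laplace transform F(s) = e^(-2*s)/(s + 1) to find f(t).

The factor e^(-2s) signals a time shift by c = 2 (second shifting theorem).
L{e^(-t)} = 1/(s + 1), so L^-1{1/(s + 1)} = e^(-t).
Hence the inverse is u(t - 2) times that function evaluated at t - 2.

f(t) = Heaviside(t - 2)*(exp(-t + 2))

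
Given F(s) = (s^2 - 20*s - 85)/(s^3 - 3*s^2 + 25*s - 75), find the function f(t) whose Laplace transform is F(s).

f(t) = -4*exp(3*t) - sin(5*t) + 5*cos(5*t)

Factor the denominator: s^3 - 3*s^2 + 25*s - 75 = (s - 3)*(s^2 + 25).
Partial fraction decomposition gives [-4/(s - 3)] + [5*s/(s^2 + 25)] + [-5/(s^2 + 25)].
Invert each term: -4/(s - 3) ↔ -4e^(3t); 5·s/(s^2 + 25) ↔ 5cos(5t); -1·5/(s^2 + 25) ↔ -sin(5t).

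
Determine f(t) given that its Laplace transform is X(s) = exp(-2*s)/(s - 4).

f(t) = Heaviside(t - 2)*(exp(4*t - 8))

The factor e^(-2s) signals a time shift by c = 2 (second shifting theorem).
L{e^(4t)} = 1/(s - 4), so L^-1{1/(s - 4)} = exp(4*t).
Hence the inverse is u(t - 2) times that function evaluated at t - 2.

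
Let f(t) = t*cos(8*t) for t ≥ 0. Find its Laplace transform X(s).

X(s) = (s - 8)*(s + 8)/(s^2 + 64)^2

L{cos(8t)} = s/(s^2 + 64).
Then apply L{t·g(t)} = -d/ds[G(s)] with G(s) = s/(s^2 + 64):
differentiating 1 time and applying the sign gives (s - 8)*(s + 8)/(s^2 + 64)^2.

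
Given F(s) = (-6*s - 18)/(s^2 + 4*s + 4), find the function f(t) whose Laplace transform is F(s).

Factor the denominator: s^2 + 4*s + 4 = (s + 2)^2.
Partial fraction decomposition gives [-6/(s + 2)] + [-6/(s + 2)^2].
Invert each term: -6/(s + 2) ↔ -6e^(-2t); -6/(s + 2)^2 ↔ -6t·e^(-2t).

f(t) = -6*t*exp(-2*t) - 6*exp(-2*t)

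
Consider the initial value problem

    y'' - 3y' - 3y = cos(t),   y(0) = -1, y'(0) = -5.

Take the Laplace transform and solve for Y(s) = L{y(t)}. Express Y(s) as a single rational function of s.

Apply the Laplace transform to the equation.
With L{y''} = s^2 Y - s·y(0) - y'(0) and L{y'} = sY - y(0), with y(0) = -1, y'(0) = -5: the LHS transforms to (s^2 - 3*s - 3)Y - (-s - 2).
The right side is L{cos(t)} = s/(s^2 + 1).
So (s^2 - 3*s - 3)Y = s/(s^2 + 1) + (-s - 2).
Divide through and combine into a single rational function.

Y(s) = (-s^3 - 2*s^2 - 2)/(s^4 - 3*s^3 - 2*s^2 - 3*s - 3)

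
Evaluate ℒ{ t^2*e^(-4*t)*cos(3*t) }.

L{cos(3t)} = s/(s^2 + 9).
Multiplying by e^(-4t) shifts s → s + 4, so L{e^(-4*t)*cos(3*t)} = (s + 4)/((s + 4)^2 + 9).
Then apply L{t^2·g(t)} = (-1)^2 d^2/ds^2[G(s)] with G(s) = (s + 4)/((s + 4)^2 + 9):
differentiating 2 times and applying the sign gives 2*(s + 4)*(s^2 + 8*s - 11)/(s^2 + 8*s + 25)^3.

2*(s + 4)*(s^2 + 8*s - 11)/(s^2 + 8*s + 25)^3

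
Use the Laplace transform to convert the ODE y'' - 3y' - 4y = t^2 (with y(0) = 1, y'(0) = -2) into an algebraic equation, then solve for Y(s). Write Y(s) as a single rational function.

Take the Laplace transform of both sides.
With L{y''} = s^2 Y - s·y(0) - y'(0) and L{y'} = sY - y(0), with y(0) = 1, y'(0) = -2: the LHS transforms to (s^2 - 3*s - 4)Y - (s - 5).
The right side is L{t^2} = 2/s^3.
So (s^2 - 3*s - 4)Y = 2/s^3 + (s - 5).
Isolate Y and clear denominators.

Y(s) = (s^4 - 5*s^3 + 2)/(s^5 - 3*s^4 - 4*s^3)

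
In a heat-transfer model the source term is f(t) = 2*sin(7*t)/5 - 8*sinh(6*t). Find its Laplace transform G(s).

Apply the Laplace transform termwise.
(2/5)·[L{sin(7t)} = 7/(s^2 + 49)]; (-8)·[L{sinh(6t)} = 6/(s^2 - 36)].

G(s) = 14/(5*(s^2 + 49)) - 48/(s^2 - 36)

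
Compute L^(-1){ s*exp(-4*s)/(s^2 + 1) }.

Heaviside(t - 4)*(cos(t - 4))

The factor e^(-4s) signals a time shift by c = 4 (second shifting theorem).
L{cos(t)} = s/(s^2 + 1), so L^-1{s/(s^2 + 1)} = cos(t).
Hence the inverse is u(t - 4) times that function evaluated at t - 4.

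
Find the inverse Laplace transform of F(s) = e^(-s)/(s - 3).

Heaviside(t - 1)*(exp(3*t - 3))

The factor e^(-s) signals a time shift by c = 1 (second shifting theorem).
L{e^(3t)} = 1/(s - 3), so L^-1{1/(s - 3)} = e^(3*t).
Hence the inverse is u(t - 1) times that function evaluated at t - 1.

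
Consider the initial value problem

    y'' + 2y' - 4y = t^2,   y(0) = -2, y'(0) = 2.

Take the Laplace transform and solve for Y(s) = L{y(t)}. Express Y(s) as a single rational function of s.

Y(s) = (-2*s^4 - 2*s^3 + 2)/(s^5 + 2*s^4 - 4*s^3)

Apply the Laplace transform to the equation.
The derivative rules (L{y''} = s^2 Y - s·y(0) - y'(0) and L{y'} = sY - y(0), with y(0) = -2, y'(0) = 2) turn the left side into (s^2 + 2*s - 4)Y - (-2*s - 2).
The right side is L{t^2} = 2/s^3.
So (s^2 + 2*s - 4)Y = 2/s^3 + (-2*s - 2).
Divide through and combine into a single rational function.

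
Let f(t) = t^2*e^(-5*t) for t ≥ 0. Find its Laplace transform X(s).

L{e^(-5t)} = 1/(s + 5).
Then apply L{t^2·g(t)} = (-1)^2 d^2/ds^2[G(s)] with G(s) = 1/(s + 5):
differentiating 2 times and applying the sign gives 2/(s + 5)^3.

X(s) = 2/(s + 5)^3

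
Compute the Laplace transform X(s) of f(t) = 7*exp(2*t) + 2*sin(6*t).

X(s) = 12/(s^2 + 36) + 7/(s - 2)

By linearity of the Laplace transform, transform each term separately.
(7)·[L{e^(2t)} = 1/(s - 2)]; (2)·[L{sin(6t)} = 6/(s^2 + 36)].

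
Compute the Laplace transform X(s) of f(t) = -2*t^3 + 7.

By linearity of the Laplace transform, transform each term separately.
L{7} = 7/s; (-2)·[L{t^3} = 3!/s^4 = 6/s^4].

X(s) = 7/s - 12/s^4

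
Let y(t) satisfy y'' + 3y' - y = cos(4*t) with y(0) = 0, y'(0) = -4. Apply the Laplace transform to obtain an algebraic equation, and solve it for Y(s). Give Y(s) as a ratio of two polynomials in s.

Take the Laplace transform of both sides.
With L{y''} = s^2 Y - s·y(0) - y'(0) and L{y'} = sY - y(0), with y(0) = 0, y'(0) = -4: the LHS transforms to (s^2 + 3*s - 1)Y - (-4).
The right side is L{cos(4*t)} = s/(s^2 + 16).
So (s^2 + 3*s - 1)Y = s/(s^2 + 16) + (-4).
Solve for Y(s) and write it as one ratio of polynomials.

Y(s) = (-4*s^2 + s - 64)/(s^4 + 3*s^3 + 15*s^2 + 48*s - 16)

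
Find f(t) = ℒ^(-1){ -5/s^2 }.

Since L{t} = 1!/s^2 = 1/s^2, the inverse is t, scaled by -5.

f(t) = -5*t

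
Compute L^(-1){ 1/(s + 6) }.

exp(-6*t)

Since L{e^(-6t)} = 1/(s + 6), the inverse is e^(-6*t).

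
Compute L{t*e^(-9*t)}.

L{e^(-9t)} = 1/(s + 9).
Then apply L{t·g(t)} = -d/ds[G(s)] with G(s) = 1/(s + 9):
differentiating 1 time and applying the sign gives (s + 9)^(-2).

(s + 9)^(-2)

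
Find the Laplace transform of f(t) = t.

L{t} = 1!/s^2 = 1/s^2.

s^(-2)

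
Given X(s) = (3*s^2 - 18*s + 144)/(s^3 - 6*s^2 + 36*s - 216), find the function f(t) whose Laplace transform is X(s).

f(t) = 2*exp(6*t) - 2*sin(6*t) + cos(6*t)

Factor the denominator: s^3 - 6*s^2 + 36*s - 216 = (s - 6)*(s^2 + 36).
Partial fraction decomposition gives [2/(s - 6)] + [s/(s^2 + 36)] + [-12/(s^2 + 36)].
Invert each term: 2/(s - 6) ↔ 2e^(6t); 1·s/(s^2 + 36) ↔ cos(6t); -2·6/(s^2 + 36) ↔ -2sin(6t).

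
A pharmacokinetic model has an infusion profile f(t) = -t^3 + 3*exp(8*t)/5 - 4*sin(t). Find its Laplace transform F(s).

Apply the Laplace transform termwise.
(3/5)·[L{e^(8t)} = 1/(s - 8)]; (-1)·[L{t^3} = 3!/s^4 = 6/s^4]; (-4)·[L{sin(t)} = 1/(s^2 + 1)].

F(s) = -4/(s^2 + 1) + 3/(5*(s - 8)) - 6/s^4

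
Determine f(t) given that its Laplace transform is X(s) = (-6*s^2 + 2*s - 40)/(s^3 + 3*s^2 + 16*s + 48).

f(t) = 2*sin(4*t) - 2*cos(4*t) - 4*exp(-3*t)

Factor the denominator: s^3 + 3*s^2 + 16*s + 48 = (s + 3)*(s^2 + 16).
Partial fraction decomposition gives [-4/(s + 3)] + [-2*s/(s^2 + 16)] + [8/(s^2 + 16)].
Invert each term: -4/(s + 3) ↔ -4e^(-3t); -2·s/(s^2 + 16) ↔ -2cos(4t); 2·4/(s^2 + 16) ↔ 2sin(4t).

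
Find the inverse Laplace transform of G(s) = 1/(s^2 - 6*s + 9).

Rewrite the denominator: s^2 - 6*s + 9 = (s - 3)^2.
The form in (s - 3) signals a first-shifting-theorem factor e^(3t).
Since L{t} = 1!/s^2 = 1/s^2, the inverse is t*exp(3*t).

t*exp(3*t)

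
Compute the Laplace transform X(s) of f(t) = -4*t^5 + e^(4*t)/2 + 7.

X(s) = 1/(2*(s - 4)) + 7/s - 480/s^6

Apply the Laplace transform termwise.
(1/2)·[L{e^(4t)} = 1/(s - 4)]; (-4)·[L{t^5} = 5!/s^6 = 120/s^6]; L{7} = 7/s.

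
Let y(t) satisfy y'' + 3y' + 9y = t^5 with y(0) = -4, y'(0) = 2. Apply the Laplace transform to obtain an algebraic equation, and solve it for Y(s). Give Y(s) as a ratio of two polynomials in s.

Y(s) = (-4*s^7 - 10*s^6 + 120)/(s^8 + 3*s^7 + 9*s^6)

Take the Laplace transform of both sides.
The derivative rules (L{y''} = s^2 Y - s·y(0) - y'(0) and L{y'} = sY - y(0), with y(0) = -4, y'(0) = 2) turn the left side into (s^2 + 3*s + 9)Y - (-4*s - 10).
The right side is L{t^5} = 120/s^6.
So (s^2 + 3*s + 9)Y = 120/s^6 + (-4*s - 10).
Solve for Y(s) and write it as one ratio of polynomials.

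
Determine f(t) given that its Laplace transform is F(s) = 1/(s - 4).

f(t) = exp(4*t)

Since L{e^(4t)} = 1/(s - 4), the inverse is e^(4*t).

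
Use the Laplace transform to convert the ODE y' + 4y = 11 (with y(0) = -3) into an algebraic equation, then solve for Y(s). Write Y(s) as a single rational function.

Y(s) = (-3*s + 11)/(s^2 + 4*s)

Transform both sides with L{·}.
With L{y'} = sY - y(0) = sY - (-3): the LHS transforms to (s + 4)Y - (-3).
The right side is L{11} = 11/s.
So (s + 4)Y = 11/s + (-3).
Solve for Y(s) and write it as one ratio of polynomials.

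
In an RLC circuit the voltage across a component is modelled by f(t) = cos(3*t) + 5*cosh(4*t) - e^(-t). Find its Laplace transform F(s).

F(s) = s/(s^2 + 9) + 5*s/(s^2 - 16) - 1/(s + 1)

By linearity of the Laplace transform, transform each term separately.
(-1)·[L{e^(-t)} = 1/(s + 1)]; L{cos(3t)} = s/(s^2 + 9); (5)·[L{cosh(4t)} = s/(s^2 - 16)].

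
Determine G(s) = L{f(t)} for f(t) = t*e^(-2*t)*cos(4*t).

G(s) = (s - 2)*(s + 6)/(s^2 + 4*s + 20)^2

L{cos(4t)} = s/(s^2 + 16).
Multiplying by e^(-2t) shifts s → s + 2, so L{e^(-2*t)*cos(4*t)} = (s + 2)/((s + 2)^2 + 16).
Then apply L{t·g(t)} = -d/ds[H(s)] with H(s) = (s + 2)/((s + 2)^2 + 16):
differentiating 1 time and applying the sign gives (s - 2)*(s + 6)/(s^2 + 4*s + 20)^2.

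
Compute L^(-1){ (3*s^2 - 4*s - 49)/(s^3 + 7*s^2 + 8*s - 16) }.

-3*t*exp(-4*t) - 2*exp(t) + 5*exp(-4*t)

Factor the denominator: s^3 + 7*s^2 + 8*s - 16 = (s - 1)*(s + 4)^2.
Partial fraction decomposition gives [5/(s + 4)] + [-3/(s + 4)^2] + [-2/(s - 1)].
Invert each term: 5/(s + 4) ↔ 5e^(-4t); -3/(s + 4)^2 ↔ -3t·e^(-4t); -2/(s - 1) ↔ -2e^(t).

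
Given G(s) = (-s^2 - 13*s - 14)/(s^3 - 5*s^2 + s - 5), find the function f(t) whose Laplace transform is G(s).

f(t) = -4*exp(5*t) + 2*sin(t) + 3*cos(t)

Factor the denominator: s^3 - 5*s^2 + s - 5 = (s - 5)*(s^2 + 1).
Partial fraction decomposition gives [-4/(s - 5)] + [3*s/(s^2 + 1)] + [2/(s^2 + 1)].
Invert each term: -4/(s - 5) ↔ -4e^(5t); 3·s/(s^2 + 1) ↔ 3cos(t); 2·1/(s^2 + 1) ↔ 2sin(t).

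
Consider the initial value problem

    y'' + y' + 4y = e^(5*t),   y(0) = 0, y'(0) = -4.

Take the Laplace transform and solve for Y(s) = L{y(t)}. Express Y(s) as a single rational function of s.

Transform both sides with L{·}.
With L{y''} = s^2 Y - s·y(0) - y'(0) and L{y'} = sY - y(0), with y(0) = 0, y'(0) = -4: the LHS transforms to (s^2 + s + 4)Y - (-4).
The right side is L{e^(5*t)} = 1/(s - 5).
So (s^2 + s + 4)Y = 1/(s - 5) + (-4).
Solve for Y(s) and write it as one ratio of polynomials.

Y(s) = (-4*s + 21)/(s^3 - 4*s^2 - s - 20)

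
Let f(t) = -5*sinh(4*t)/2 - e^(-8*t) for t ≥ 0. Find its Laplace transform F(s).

F(s) = -10/(s^2 - 16) - 1/(s + 8)

Apply the Laplace transform termwise.
(-1)·[L{e^(-8t)} = 1/(s + 8)]; (-5/2)·[L{sinh(4t)} = 4/(s^2 - 16)].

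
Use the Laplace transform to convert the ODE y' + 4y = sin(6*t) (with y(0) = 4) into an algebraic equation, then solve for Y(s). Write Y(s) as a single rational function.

Apply the Laplace transform to the equation.
With L{y'} = sY - y(0) = sY - 4: the LHS transforms to (s + 4)Y - (4).
The right side is L{sin(6*t)} = 6/(s^2 + 36).
So (s + 4)Y = 6/(s^2 + 36) + (4).
Isolate Y and clear denominators.

Y(s) = (4*s^2 + 150)/(s^3 + 4*s^2 + 36*s + 144)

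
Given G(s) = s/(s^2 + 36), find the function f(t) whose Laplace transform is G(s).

Since L{cos(6t)} = s/(s^2 + 36), the inverse is cos(6*t).

f(t) = cos(6*t)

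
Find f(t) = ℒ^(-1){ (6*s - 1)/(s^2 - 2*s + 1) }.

Factor the denominator: s^2 - 2*s + 1 = (s - 1)^2.
Partial fraction decomposition gives [6/(s - 1)] + [5/(s - 1)^2].
Invert each term: 6/(s - 1) ↔ 6e^(t); 5/(s - 1)^2 ↔ 5t·e^(t).

f(t) = 5*t*exp(t) + 6*exp(t)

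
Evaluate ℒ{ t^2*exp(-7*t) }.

L{e^(-7t)} = 1/(s + 7).
Then apply L{t^2·g(t)} = (-1)^2 d^2/ds^2[G(s)] with G(s) = 1/(s + 7):
differentiating 2 times and applying the sign gives 2/(s + 7)^3.

2/(s + 7)^3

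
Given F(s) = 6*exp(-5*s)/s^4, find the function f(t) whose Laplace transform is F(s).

f(t) = Heaviside(t - 5)*((t - 5)^3)

The factor e^(-5s) signals a time shift by c = 5 (second shifting theorem).
L{t^3} = 3!/s^4 = 6/s^4, so L^-1{6/s^4} = t^3.
Hence the inverse is u(t - 5) times that function evaluated at t - 5.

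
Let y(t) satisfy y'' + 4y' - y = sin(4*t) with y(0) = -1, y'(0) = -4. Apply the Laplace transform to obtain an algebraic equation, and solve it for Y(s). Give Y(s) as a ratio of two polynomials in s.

Transform both sides with L{·}.
With L{y''} = s^2 Y - s·y(0) - y'(0) and L{y'} = sY - y(0), with y(0) = -1, y'(0) = -4: the LHS transforms to (s^2 + 4*s - 1)Y - (-s - 8).
The right side is L{sin(4*t)} = 4/(s^2 + 16).
So (s^2 + 4*s - 1)Y = 4/(s^2 + 16) + (-s - 8).
Solve for Y(s) and write it as one ratio of polynomials.

Y(s) = (-s^3 - 8*s^2 - 16*s - 124)/(s^4 + 4*s^3 + 15*s^2 + 64*s - 16)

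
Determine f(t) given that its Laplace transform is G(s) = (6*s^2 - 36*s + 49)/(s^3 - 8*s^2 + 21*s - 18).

f(t) = -5*t*exp(3*t) + 5*exp(3*t) + exp(2*t)

Factor the denominator: s^3 - 8*s^2 + 21*s - 18 = (s - 3)^2*(s - 2).
Partial fraction decomposition gives [5/(s - 3)] + [-5/(s - 3)^2] + [1/(s - 2)].
Invert each term: 5/(s - 3) ↔ 5e^(3t); -5/(s - 3)^2 ↔ -5t·e^(3t); 1/(s - 2) ↔ e^(2t).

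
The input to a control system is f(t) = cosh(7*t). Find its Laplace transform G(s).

G(s) = s/(s^2 - 49)

L{cosh(7t)} = s/(s^2 - 49).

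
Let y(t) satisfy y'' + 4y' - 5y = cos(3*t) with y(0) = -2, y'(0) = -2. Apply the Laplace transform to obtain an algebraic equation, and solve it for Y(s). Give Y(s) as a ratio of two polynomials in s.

Transform both sides with L{·}.
The derivative rules (L{y''} = s^2 Y - s·y(0) - y'(0) and L{y'} = sY - y(0), with y(0) = -2, y'(0) = -2) turn the left side into (s^2 + 4*s - 5)Y - (-2*s - 10).
The right side is L{cos(3*t)} = s/(s^2 + 9).
So (s^2 + 4*s - 5)Y = s/(s^2 + 9) + (-2*s - 10).
Isolate Y and clear denominators.

Y(s) = (-2*s^3 - 10*s^2 - 17*s - 90)/(s^4 + 4*s^3 + 4*s^2 + 36*s - 45)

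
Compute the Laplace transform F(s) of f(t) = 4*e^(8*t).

F(s) = 4/(s - 8)

L{4} = 4/s.
By the first shifting theorem, multiplying by e^(8t) replaces s with s - 8.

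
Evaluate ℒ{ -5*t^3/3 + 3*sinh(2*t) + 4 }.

6/(s^2 - 4) + 4/s - 10/s^4

Apply the Laplace transform termwise.
(3)·[L{sinh(2t)} = 2/(s^2 - 4)]; (-5/3)·[L{t^3} = 3!/s^4 = 6/s^4]; L{4} = 4/s.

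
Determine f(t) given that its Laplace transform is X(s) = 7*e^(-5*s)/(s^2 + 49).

f(t) = Heaviside(t - 5)*(sin(7*t - 35))

The factor e^(-5s) signals a time shift by c = 5 (second shifting theorem).
L{sin(7t)} = 7/(s^2 + 49), so L^-1{7/(s^2 + 49)} = sin(7*t).
Hence the inverse is u(t - 5) times that function evaluated at t - 5.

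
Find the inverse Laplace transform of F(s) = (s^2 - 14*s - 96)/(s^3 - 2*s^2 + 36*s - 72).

-3*exp(2*t) - sin(6*t) + 4*cos(6*t)

Factor the denominator: s^3 - 2*s^2 + 36*s - 72 = (s - 2)*(s^2 + 36).
Partial fraction decomposition gives [-3/(s - 2)] + [4*s/(s^2 + 36)] + [-6/(s^2 + 36)].
Invert each term: -3/(s - 2) ↔ -3e^(2t); 4·s/(s^2 + 36) ↔ 4cos(6t); -1·6/(s^2 + 36) ↔ -sin(6t).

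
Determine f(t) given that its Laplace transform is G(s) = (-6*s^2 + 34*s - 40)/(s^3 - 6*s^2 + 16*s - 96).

f(t) = -exp(6*t) + sin(4*t) - 5*cos(4*t)

Factor the denominator: s^3 - 6*s^2 + 16*s - 96 = (s - 6)*(s^2 + 16).
Partial fraction decomposition gives [-1/(s - 6)] + [-5*s/(s^2 + 16)] + [4/(s^2 + 16)].
Invert each term: -1/(s - 6) ↔ -e^(6t); -5·s/(s^2 + 16) ↔ -5cos(4t); 1·4/(s^2 + 16) ↔ sin(4t).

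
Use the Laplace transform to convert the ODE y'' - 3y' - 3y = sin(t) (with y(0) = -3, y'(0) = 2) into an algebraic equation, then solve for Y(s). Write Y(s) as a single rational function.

Y(s) = (-3*s^3 + 11*s^2 - 3*s + 12)/(s^4 - 3*s^3 - 2*s^2 - 3*s - 3)

Take the Laplace transform of both sides.
Using L{y''} = s^2 Y - s·y(0) - y'(0) and L{y'} = sY - y(0), with y(0) = -3, y'(0) = 2, the left side becomes (s^2 - 3*s - 3)Y - (-3*s + 11).
The right side is L{sin(t)} = 1/(s^2 + 1).
So (s^2 - 3*s - 3)Y = 1/(s^2 + 1) + (-3*s + 11).
Divide through and combine into a single rational function.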